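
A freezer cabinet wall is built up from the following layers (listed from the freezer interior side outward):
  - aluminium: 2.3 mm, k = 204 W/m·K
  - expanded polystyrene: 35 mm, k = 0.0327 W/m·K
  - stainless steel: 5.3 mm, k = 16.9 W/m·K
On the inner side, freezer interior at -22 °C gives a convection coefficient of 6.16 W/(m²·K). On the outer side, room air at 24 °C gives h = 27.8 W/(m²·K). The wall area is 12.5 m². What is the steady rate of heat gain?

Using the resistance-network approach (series):
R_inner film = 1/(h_i·A) = 1/(6.16×12.5) = 0.01299 K/W
R_aluminium = L/(kA) = 0.0023/(204×12.5) = 9.02×10^-7 K/W
R_expanded polystyrene = L/(kA) = 0.035/(0.0327×12.5) = 0.08563 K/W
R_stainless steel = L/(kA) = 0.0053/(16.9×12.5) = 2.509×10^-5 K/W
R_outer film = 1/(h_o·A) = 1/(27.8×12.5) = 0.002878 K/W
R_total = 0.1015 K/W
Q = ΔT / R_total = 46 / 0.1015

Q ≈ 453 W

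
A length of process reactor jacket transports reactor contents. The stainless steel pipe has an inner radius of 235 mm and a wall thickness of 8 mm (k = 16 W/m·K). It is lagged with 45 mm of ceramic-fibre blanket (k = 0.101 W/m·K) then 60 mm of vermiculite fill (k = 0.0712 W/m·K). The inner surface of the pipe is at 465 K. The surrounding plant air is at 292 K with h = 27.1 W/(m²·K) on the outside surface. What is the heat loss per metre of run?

Cylindrical conduction, so R = ln(r₂/r₁)/(2πkL) per layer, in series:
R_stainless steel pipe wall = ln(243/235)/(2π×16×1) = 3.33×10^-4 K/W
R_ceramic-fibre blanket = ln(288/243)/(2π×0.101×1) = 0.2677 K/W
R_vermiculite fill = ln(348/288)/(2π×0.0712×1) = 0.423 K/W
R_outer film = 1/(h_o·2πr_oL) = 1/(27.1×2π×0.348×1) = 0.01688 K/W
R_total = 0.708 K/W
Q = ΔT/R_total = 173/0.708

q′ ≈ 244 W/m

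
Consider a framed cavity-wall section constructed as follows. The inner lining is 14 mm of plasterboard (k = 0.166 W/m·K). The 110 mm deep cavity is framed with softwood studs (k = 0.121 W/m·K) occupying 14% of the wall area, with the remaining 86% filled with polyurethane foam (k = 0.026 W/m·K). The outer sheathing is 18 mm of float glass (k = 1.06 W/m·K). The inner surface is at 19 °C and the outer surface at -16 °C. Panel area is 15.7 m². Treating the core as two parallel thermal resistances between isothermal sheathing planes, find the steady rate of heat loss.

Q ≈ 189 W

Sheathing layers in series; stud and cavity paths in parallel between them.
R_inner = 0.014/(0.166×15.7) = 0.005372 K/W
R_stud  = 0.11/(0.121×0.14×15.7) = 0.4136 K/W
R_cav   = 0.11/(0.026×0.86×15.7) = 0.3133 K/W
1/R_core = 1/R_stud + 1/R_cav → R_core = 0.1783 K/W
R_outer = 0.018/(1.06×15.7) = 0.001082 K/W
R_total = 0.1847 K/W
Q = ΔT/R_total = 35/0.1847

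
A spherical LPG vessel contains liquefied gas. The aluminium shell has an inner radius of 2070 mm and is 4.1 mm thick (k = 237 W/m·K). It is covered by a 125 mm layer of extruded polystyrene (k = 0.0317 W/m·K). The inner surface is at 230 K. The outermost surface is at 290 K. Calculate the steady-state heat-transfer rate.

Each spherical layer contributes R = (1/r_i − 1/r_o)/(4πk):
R_aluminium shell = (1/2.07 − 1/2.0741)/(4π×237) = 3.206×10^-7 K/W
R_extruded polystyrene = (1/2.0741 − 1/2.1991)/(4π×0.0317) = 0.0688 K/W
R_total = 0.0688 K/W
Q = ΔT/R_total = 60/0.0688

Q ≈ 872 W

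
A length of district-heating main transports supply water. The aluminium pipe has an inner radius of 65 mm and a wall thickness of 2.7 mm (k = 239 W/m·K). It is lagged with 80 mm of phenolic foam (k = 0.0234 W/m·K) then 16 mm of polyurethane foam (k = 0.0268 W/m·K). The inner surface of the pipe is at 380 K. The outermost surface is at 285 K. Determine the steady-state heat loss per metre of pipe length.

q′ ≈ 16.1 W/m

Treating each annulus and film as a series resistance:
R_aluminium pipe wall = ln(67.7/65)/(2π×239×1) = 2.71×10^-5 K/W
R_phenolic foam = ln(147.7/67.7)/(2π×0.0234×1) = 5.306 K/W
R_polyurethane foam = ln(163.7/147.7)/(2π×0.0268×1) = 0.6108 K/W
R_total = 5.917 K/W
Q = ΔT/R_total = 95/5.917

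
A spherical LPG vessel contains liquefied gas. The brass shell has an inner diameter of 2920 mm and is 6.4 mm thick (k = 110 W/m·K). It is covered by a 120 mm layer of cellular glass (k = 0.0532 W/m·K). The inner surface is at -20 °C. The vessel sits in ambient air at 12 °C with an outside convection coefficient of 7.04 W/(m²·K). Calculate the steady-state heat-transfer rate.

For a spherical shell R = (1/r₁ − 1/r₂)/(4πk); film R = 1/(h·4πr²). In series:
R_brass shell = (1/1.46 − 1/1.4664)/(4π×110) = 2.163×10^-6 K/W
R_cellular glass = (1/1.4664 − 1/1.5864)/(4π×0.0532) = 0.07716 K/W
R_outer film = 1/(h·4πr_o²) = 1/(7.04×4π×1.5864²) = 0.004492 K/W
R_total = 0.08165 K/W
Q = ΔT/R_total = 32/0.08165

Q ≈ 392 W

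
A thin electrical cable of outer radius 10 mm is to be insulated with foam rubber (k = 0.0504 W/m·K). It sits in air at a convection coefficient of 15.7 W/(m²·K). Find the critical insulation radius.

r_cr ≈ 3.21 mm

For a cylinder r_cr = k/h = 0.0504/15.7
r_cr = 3.21 mm; since the bare radius (10 mm) is above r_cr, any added insulation will reduce heat loss.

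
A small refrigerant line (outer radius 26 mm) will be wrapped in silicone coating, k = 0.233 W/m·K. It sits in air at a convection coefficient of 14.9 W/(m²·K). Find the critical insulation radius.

For a cylinder r_cr = k/h = 0.233/14.9
r_cr = 15.6 mm; since the bare radius (26 mm) is above r_cr, any added insulation will reduce heat loss.

r_cr ≈ 15.6 mm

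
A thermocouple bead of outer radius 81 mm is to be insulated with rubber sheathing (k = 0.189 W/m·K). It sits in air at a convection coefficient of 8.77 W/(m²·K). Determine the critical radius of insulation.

For a sphere r_cr = 2k/h = 2×0.189/8.77
r_cr = 43.1 mm; since the bare radius (81 mm) is above r_cr, any added insulation will reduce heat loss.

r_cr ≈ 43.1 mm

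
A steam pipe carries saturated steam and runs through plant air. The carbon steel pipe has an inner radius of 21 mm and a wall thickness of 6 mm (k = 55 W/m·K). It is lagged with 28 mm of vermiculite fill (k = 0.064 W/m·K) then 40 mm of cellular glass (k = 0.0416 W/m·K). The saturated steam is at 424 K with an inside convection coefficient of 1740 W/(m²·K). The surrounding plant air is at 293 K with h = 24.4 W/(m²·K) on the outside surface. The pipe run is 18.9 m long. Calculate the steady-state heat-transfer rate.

Treating each annulus and film as a series resistance:
R_inner film = 1/(h_i·2πr₁L) = 1/(1740×2π×0.021×18.9) = 2.305×10^-4 K/W
R_carbon steel pipe wall = ln(27/21)/(2π×55×18.9) = 3.848×10^-5 K/W
R_vermiculite fill = ln(55/27)/(2π×0.064×18.9) = 0.09362 K/W
R_cellular glass = ln(95/55)/(2π×0.0416×18.9) = 0.1106 K/W
R_outer film = 1/(h_o·2πr_oL) = 1/(24.4×2π×0.095×18.9) = 0.003633 K/W
R_total = 0.2082 K/W
Q = ΔT/R_total = 131/0.2082

Q ≈ 629 W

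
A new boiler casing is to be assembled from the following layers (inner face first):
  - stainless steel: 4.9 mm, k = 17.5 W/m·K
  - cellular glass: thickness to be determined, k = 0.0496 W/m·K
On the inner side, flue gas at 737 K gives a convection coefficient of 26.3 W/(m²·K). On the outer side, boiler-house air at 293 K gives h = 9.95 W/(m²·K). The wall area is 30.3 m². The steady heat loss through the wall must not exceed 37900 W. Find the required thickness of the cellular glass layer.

Using the resistance-network approach (series):
R_inner film = 1/(h_i·A) = 1/(26.3×30.3) = 0.001255 K/W
R_stainless steel = L/(kA) = 0.0049/(17.5×30.3) = 9.241×10^-6 K/W
R_outer film = 1/(h_o·A) = 1/(9.95×30.3) = 0.003317 K/W
Sum of the known resistances R_other = 0.004581 K/W
Required total resistance R_tot = ΔT/Q_allow = 444/37900 = 0.01172 K/W
R_cellular glass = R_tot − R_other = 0.007134 K/W
L = R·k·A = 0.007134×0.0496×30.3

L ≈ 10.7 mm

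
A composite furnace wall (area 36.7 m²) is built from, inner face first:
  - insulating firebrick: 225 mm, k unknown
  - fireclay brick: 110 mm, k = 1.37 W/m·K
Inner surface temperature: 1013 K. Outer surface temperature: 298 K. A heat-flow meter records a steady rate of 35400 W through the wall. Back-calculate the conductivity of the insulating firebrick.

k ≈ 0.34 W/(m·K)

Series thermal resistances:
R_fireclay brick = L/(kA) = 0.11/(1.37×36.7) = 0.002188 K/W
Sum of known resistances R_other = 0.002188 K/W
Total R = ΔT/Q = 715/35400 = 0.0202 K/W
R_insulating firebrick = R_total − R_other = 0.01801 K/W
k = L/(R·A) = 0.225/(0.01801×36.7)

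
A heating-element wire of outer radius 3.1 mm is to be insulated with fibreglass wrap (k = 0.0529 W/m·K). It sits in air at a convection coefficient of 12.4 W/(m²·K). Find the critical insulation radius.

For a cylinder r_cr = k/h = 0.0529/12.4
r_cr = 4.27 mm; since the bare radius (3.1 mm) is below r_cr, adding a thin layer of insulation will *increase* heat loss.

r_cr ≈ 4.27 mm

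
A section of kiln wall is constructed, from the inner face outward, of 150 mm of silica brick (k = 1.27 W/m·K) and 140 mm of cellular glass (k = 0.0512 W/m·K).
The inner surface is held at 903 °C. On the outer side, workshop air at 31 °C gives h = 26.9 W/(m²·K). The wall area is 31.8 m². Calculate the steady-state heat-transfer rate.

Using the resistance-network approach (series):
R_silica brick = L/(kA) = 0.15/(1.27×31.8) = 0.003714 K/W
R_cellular glass = L/(kA) = 0.14/(0.0512×31.8) = 0.08599 K/W
R_outer film = 1/(h_o·A) = 1/(26.9×31.8) = 0.001169 K/W
R_total = 0.09087 K/W
Q = ΔT / R_total = 872 / 0.09087

Q ≈ 9600 W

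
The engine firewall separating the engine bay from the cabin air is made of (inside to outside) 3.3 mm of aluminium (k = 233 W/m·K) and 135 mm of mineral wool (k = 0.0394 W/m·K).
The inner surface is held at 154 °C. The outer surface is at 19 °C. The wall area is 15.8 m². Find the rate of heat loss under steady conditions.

Model the wall as resistances in series:
R_aluminium = L/(kA) = 0.0033/(233×15.8) = 8.964×10^-7 K/W
R_mineral wool = L/(kA) = 0.135/(0.0394×15.8) = 0.2169 K/W
R_total = 0.2169 K/W
Q = ΔT / R_total = 135 / 0.2169

Q ≈ 623 W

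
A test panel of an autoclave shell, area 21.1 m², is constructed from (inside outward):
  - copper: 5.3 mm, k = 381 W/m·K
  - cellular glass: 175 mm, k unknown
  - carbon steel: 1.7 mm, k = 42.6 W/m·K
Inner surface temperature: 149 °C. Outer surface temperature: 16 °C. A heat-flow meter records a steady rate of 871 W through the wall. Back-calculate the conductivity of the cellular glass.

Treating each layer as a thermal resistance in series:
R_copper = L/(kA) = 0.0053/(381×21.1) = 6.593×10^-7 K/W
R_carbon steel = L/(kA) = 0.0017/(42.6×21.1) = 1.891×10^-6 K/W
Sum of known resistances R_other = 2.551×10^-6 K/W
Total R = ΔT/Q = 133/871 = 0.1527 K/W
R_cellular glass = R_total − R_other = 0.1527 K/W
k = L/(R·A) = 0.175/(0.1527×21.1)

k ≈ 0.0543 W/(m·K)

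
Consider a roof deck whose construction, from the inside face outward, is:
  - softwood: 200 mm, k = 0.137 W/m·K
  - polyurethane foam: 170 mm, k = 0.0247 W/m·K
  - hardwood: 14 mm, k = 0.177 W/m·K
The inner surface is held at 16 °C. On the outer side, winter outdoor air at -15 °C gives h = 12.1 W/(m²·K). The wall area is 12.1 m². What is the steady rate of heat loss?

Q ≈ 44.1 W

Thermal resistances in series:
R_softwood = L/(kA) = 0.2/(0.137×12.1) = 0.1206 K/W
R_polyurethane foam = L/(kA) = 0.17/(0.0247×12.1) = 0.5688 K/W
R_hardwood = L/(kA) = 0.014/(0.177×12.1) = 0.006537 K/W
R_outer film = 1/(h_o·A) = 1/(12.1×12.1) = 0.00683 K/W
R_total = 0.7028 K/W
Q = ΔT / R_total = 31 / 0.7028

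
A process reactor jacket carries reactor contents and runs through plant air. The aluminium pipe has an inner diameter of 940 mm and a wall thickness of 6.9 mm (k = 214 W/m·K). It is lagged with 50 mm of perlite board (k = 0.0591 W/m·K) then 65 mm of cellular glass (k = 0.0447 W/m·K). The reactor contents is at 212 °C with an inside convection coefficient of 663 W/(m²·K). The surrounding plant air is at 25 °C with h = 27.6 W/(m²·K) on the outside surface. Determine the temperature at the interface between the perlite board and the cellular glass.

Radial resistances (cylindrical: R_cond = ln(r_o/r_i)/(2πkL), R_conv = 1/(h·2πrL)):
R_inner film = 1/(h_i·2πr₁L) = 1/(663×2π×0.47×1) = 5.108×10^-4 K/W
R_aluminium pipe wall = ln(476.9/470)/(2π×214×1) = 1.084×10^-5 K/W
R_perlite board = ln(526.9/476.9)/(2π×0.0591×1) = 0.2685 K/W
R_cellular glass = ln(591.9/526.9)/(2π×0.0447×1) = 0.4142 K/W
R_outer film = 1/(h_o·2πr_oL) = 1/(27.6×2π×0.5919×1) = 0.009742 K/W
R_total = 0.6929 K/W
Q = ΔT/R_total = 187/0.6929
Q = 270 W/m
T_interface = T_inner − Q·ΣR(inner→interface) = 212 − 270×0.269

T ≈ 139 °C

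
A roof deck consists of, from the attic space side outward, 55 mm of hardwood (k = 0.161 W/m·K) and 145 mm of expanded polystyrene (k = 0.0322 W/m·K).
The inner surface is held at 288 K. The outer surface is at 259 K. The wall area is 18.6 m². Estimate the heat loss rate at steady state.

Q ≈ 111 W

Model the wall as resistances in series:
R_hardwood = L/(kA) = 0.055/(0.161×18.6) = 0.01837 K/W
R_expanded polystyrene = L/(kA) = 0.145/(0.0322×18.6) = 0.2421 K/W
R_total = 0.2605 K/W
Q = ΔT / R_total = 29 / 0.2605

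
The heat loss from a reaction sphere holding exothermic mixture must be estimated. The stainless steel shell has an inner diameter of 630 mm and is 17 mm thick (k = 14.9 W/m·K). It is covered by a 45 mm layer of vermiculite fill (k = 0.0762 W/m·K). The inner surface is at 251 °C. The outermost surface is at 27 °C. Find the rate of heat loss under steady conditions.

Radial (spherical) resistances in series:
R_stainless steel shell = (1/0.315 − 1/0.332)/(4π×14.9) = 8.682×10^-4 K/W
R_vermiculite fill = (1/0.332 − 1/0.377)/(4π×0.0762) = 0.3755 K/W
R_total = 0.3763 K/W
Q = ΔT/R_total = 224/0.3763

Q ≈ 595 W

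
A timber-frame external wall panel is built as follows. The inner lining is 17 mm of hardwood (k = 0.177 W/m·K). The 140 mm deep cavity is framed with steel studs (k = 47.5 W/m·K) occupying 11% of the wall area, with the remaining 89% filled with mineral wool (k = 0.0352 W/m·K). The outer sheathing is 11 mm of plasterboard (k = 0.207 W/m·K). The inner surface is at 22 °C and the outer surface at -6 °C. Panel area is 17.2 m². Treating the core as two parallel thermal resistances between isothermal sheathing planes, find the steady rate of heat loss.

Sheathing layers in series; stud and cavity paths in parallel between them.
R_inner = 0.017/(0.177×17.2) = 0.005584 K/W
R_stud  = 0.14/(47.5×0.11×17.2) = 0.001558 K/W
R_cav   = 0.14/(0.0352×0.89×17.2) = 0.2598 K/W
1/R_core = 1/R_stud + 1/R_cav → R_core = 0.001549 K/W
R_outer = 0.011/(0.207×17.2) = 0.00309 K/W
R_total = 0.01022 K/W
Q = ΔT/R_total = 28/0.01022

Q ≈ 2740 W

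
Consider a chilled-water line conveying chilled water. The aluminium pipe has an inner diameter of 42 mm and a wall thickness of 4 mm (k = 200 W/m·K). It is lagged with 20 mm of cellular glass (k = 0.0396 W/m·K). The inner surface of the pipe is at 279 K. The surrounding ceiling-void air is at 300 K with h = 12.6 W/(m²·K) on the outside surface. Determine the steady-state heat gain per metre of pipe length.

Treating each annulus and film as a series resistance:
R_aluminium pipe wall = ln(25/21)/(2π×200×1) = 1.387×10^-4 K/W
R_cellular glass = ln(45/25)/(2π×0.0396×1) = 2.362 K/W
R_outer film = 1/(h_o·2πr_oL) = 1/(12.6×2π×0.045×1) = 0.2807 K/W
R_total = 2.643 K/W
Q = ΔT/R_total = 21/2.643

q′ ≈ 7.94 W/m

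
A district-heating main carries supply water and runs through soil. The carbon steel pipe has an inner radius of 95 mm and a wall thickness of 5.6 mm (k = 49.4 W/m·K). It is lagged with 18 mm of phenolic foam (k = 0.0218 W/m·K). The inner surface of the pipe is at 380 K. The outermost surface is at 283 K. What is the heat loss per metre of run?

Cylindrical conduction, so R = ln(r₂/r₁)/(2πkL) per layer, in series:
R_carbon steel pipe wall = ln(100.6/95)/(2π×49.4×1) = 1.845×10^-4 K/W
R_phenolic foam = ln(118.6/100.6)/(2π×0.0218×1) = 1.202 K/W
R_total = 1.202 K/W
Q = ΔT/R_total = 97/1.202

q′ ≈ 80.7 W/m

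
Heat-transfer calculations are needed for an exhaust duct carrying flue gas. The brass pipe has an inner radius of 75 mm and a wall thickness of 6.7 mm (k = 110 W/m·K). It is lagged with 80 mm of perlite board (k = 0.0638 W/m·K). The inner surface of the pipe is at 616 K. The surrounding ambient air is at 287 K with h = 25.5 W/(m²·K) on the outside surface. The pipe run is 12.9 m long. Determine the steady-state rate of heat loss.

Q ≈ 2440 W

Cylindrical conduction, so R = ln(r₂/r₁)/(2πkL) per layer, in series:
R_brass pipe wall = ln(81.7/75)/(2π×110×12.9) = 9.597×10^-6 K/W
R_perlite board = ln(161.7/81.7)/(2π×0.0638×12.9) = 0.132 K/W
R_outer film = 1/(h_o·2πr_oL) = 1/(25.5×2π×0.1617×12.9) = 0.002992 K/W
R_total = 0.135 K/W
Q = ΔT/R_total = 329/0.135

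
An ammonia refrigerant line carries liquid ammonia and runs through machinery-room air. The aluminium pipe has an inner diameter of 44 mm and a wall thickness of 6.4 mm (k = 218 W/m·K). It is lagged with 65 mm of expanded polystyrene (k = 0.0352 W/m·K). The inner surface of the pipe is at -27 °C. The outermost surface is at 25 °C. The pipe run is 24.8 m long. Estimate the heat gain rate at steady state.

Per-layer cylindrical resistances, series-summed:
R_aluminium pipe wall = ln(28.4/22)/(2π×218×24.8) = 7.517×10^-6 K/W
R_expanded polystyrene = ln(93.4/28.4)/(2π×0.0352×24.8) = 0.217 K/W
R_total = 0.2171 K/W
Q = ΔT/R_total = 52/0.2171

Q ≈ 240 W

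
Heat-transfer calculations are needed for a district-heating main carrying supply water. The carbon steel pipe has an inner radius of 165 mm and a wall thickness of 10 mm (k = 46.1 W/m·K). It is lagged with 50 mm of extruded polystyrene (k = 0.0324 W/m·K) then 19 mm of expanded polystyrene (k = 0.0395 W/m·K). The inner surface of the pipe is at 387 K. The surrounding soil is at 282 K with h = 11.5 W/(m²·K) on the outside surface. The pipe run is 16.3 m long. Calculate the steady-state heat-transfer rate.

Per-layer cylindrical resistances, series-summed:
R_carbon steel pipe wall = ln(175/165)/(2π×46.1×16.3) = 1.246×10^-5 K/W
R_extruded polystyrene = ln(225/175)/(2π×0.0324×16.3) = 0.07574 K/W
R_expanded polystyrene = ln(244/225)/(2π×0.0395×16.3) = 0.02004 K/W
R_outer film = 1/(h_o·2πr_oL) = 1/(11.5×2π×0.244×16.3) = 0.00348 K/W
R_total = 0.09927 K/W
Q = ΔT/R_total = 105/0.09927

Q ≈ 1060 W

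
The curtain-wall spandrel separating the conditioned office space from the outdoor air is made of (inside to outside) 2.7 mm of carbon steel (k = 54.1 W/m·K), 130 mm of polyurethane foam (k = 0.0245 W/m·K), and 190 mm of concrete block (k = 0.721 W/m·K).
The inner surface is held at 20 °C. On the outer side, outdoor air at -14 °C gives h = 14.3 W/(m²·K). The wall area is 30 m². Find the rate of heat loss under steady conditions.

Q ≈ 181 W

Treating each layer as a thermal resistance in series:
R_carbon steel = L/(kA) = 0.0027/(54.1×30) = 1.664×10^-6 K/W
R_polyurethane foam = L/(kA) = 0.13/(0.0245×30) = 0.1769 K/W
R_concrete block = L/(kA) = 0.19/(0.721×30) = 0.008784 K/W
R_outer film = 1/(h_o·A) = 1/(14.3×30) = 0.002331 K/W
R_total = 0.188 K/W
Q = ΔT / R_total = 34 / 0.188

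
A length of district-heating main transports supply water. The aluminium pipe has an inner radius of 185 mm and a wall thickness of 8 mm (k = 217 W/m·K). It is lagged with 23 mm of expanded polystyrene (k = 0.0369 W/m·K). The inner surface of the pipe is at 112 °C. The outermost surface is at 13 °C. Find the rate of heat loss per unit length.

q′ ≈ 204 W/m

Radial resistances (cylindrical: R_cond = ln(r_o/r_i)/(2πkL), R_conv = 1/(h·2πrL)):
R_aluminium pipe wall = ln(193/185)/(2π×217×1) = 3.105×10^-5 K/W
R_expanded polystyrene = ln(216/193)/(2π×0.0369×1) = 0.4856 K/W
R_total = 0.4856 K/W
Q = ΔT/R_total = 99/0.4856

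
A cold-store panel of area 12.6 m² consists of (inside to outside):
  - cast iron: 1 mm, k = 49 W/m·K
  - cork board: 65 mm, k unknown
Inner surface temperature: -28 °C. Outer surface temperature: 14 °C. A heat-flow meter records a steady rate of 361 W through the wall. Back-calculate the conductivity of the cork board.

Model the wall as resistances in series:
R_cast iron = L/(kA) = 0.001/(49×12.6) = 1.62×10^-6 K/W
Sum of known resistances R_other = 1.62×10^-6 K/W
Total R = ΔT/Q = 42/361 = 0.1163 K/W
R_cork board = R_total − R_other = 0.1163 K/W
k = L/(R·A) = 0.065/(0.1163×12.6)

k ≈ 0.0443 W/(m·K)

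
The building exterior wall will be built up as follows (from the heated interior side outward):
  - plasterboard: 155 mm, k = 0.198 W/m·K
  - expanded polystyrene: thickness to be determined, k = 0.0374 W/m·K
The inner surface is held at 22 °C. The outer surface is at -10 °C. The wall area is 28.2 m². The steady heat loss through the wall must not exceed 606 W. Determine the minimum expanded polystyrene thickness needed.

Thermal resistances in series:
R_plasterboard = L/(kA) = 0.155/(0.198×28.2) = 0.02776 K/W
Sum of the known resistances R_other = 0.02776 K/W
Required total resistance R_tot = ΔT/Q_allow = 32/606 = 0.05281 K/W
R_expanded polystyrene = R_tot − R_other = 0.02505 K/W
L = R·k·A = 0.02505×0.0374×28.2

L ≈ 26.4 mm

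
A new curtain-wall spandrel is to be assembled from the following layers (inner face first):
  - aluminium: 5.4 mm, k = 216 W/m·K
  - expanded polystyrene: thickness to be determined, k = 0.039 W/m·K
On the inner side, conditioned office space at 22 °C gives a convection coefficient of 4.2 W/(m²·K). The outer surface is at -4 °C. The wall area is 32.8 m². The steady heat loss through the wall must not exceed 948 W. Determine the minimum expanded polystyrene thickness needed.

Model the wall as resistances in series:
R_inner film = 1/(h_i·A) = 1/(4.2×32.8) = 0.007259 K/W
R_aluminium = L/(kA) = 0.0054/(216×32.8) = 7.622×10^-7 K/W
Sum of the known resistances R_other = 0.00726 K/W
Required total resistance R_tot = ΔT/Q_allow = 26/948 = 0.02743 K/W
R_expanded polystyrene = R_tot − R_other = 0.02017 K/W
L = R·k·A = 0.02017×0.039×32.8

L ≈ 25.8 mm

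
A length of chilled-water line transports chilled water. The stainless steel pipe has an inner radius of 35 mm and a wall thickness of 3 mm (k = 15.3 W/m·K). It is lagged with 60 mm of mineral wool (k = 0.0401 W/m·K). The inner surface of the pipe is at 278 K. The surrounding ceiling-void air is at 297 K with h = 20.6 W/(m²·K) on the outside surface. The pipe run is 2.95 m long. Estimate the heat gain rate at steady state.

Cylindrical conduction, so R = ln(r₂/r₁)/(2πkL) per layer, in series:
R_stainless steel pipe wall = ln(38/35)/(2π×15.3×2.95) = 2.9×10^-4 K/W
R_mineral wool = ln(98/38)/(2π×0.0401×2.95) = 1.275 K/W
R_outer film = 1/(h_o·2πr_oL) = 1/(20.6×2π×0.098×2.95) = 0.02672 K/W
R_total = 1.302 K/W
Q = ΔT/R_total = 19/1.302

Q ≈ 14.6 W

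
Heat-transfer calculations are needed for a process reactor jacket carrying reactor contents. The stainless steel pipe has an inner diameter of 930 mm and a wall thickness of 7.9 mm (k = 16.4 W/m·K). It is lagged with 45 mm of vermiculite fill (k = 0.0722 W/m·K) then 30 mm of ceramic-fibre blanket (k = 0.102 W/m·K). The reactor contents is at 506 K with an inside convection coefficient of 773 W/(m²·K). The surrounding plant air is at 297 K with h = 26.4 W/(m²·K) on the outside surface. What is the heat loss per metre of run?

q′ ≈ 697 W/m

Cylindrical conduction, so R = ln(r₂/r₁)/(2πkL) per layer, in series:
R_inner film = 1/(h_i·2πr₁L) = 1/(773×2π×0.465×1) = 4.428×10^-4 K/W
R_stainless steel pipe wall = ln(472.9/465)/(2π×16.4×1) = 1.635×10^-4 K/W
R_vermiculite fill = ln(517.9/472.9)/(2π×0.0722×1) = 0.2004 K/W
R_ceramic-fibre blanket = ln(547.9/517.9)/(2π×0.102×1) = 0.08786 K/W
R_outer film = 1/(h_o·2πr_oL) = 1/(26.4×2π×0.5479×1) = 0.011 K/W
R_total = 0.2998 K/W
Q = ΔT/R_total = 209/0.2998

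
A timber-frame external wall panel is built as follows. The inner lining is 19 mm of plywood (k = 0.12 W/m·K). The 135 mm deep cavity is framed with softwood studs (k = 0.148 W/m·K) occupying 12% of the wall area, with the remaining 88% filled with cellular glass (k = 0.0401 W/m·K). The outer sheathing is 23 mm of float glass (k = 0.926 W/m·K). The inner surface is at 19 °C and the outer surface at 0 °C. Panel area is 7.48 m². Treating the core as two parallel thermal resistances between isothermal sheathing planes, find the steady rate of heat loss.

Sheathing layers in series; stud and cavity paths in parallel between them.
R_inner = 0.019/(0.12×7.48) = 0.02117 K/W
R_stud  = 0.135/(0.148×0.12×7.48) = 1.016 K/W
R_cav   = 0.135/(0.0401×0.88×7.48) = 0.5115 K/W
1/R_core = 1/R_stud + 1/R_cav → R_core = 0.3402 K/W
R_outer = 0.023/(0.926×7.48) = 0.003321 K/W
R_total = 0.3647 K/W
Q = ΔT/R_total = 19/0.3647

Q ≈ 52.1 W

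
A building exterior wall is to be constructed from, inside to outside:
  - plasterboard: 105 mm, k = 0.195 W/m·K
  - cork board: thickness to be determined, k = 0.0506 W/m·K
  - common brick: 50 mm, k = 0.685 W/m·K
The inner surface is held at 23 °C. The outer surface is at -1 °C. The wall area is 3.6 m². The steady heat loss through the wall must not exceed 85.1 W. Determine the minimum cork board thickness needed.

L ≈ 20.4 mm

Thermal resistances in series:
R_plasterboard = L/(kA) = 0.105/(0.195×3.6) = 0.1496 K/W
R_common brick = L/(kA) = 0.05/(0.685×3.6) = 0.02028 K/W
Sum of the known resistances R_other = 0.1698 K/W
Required total resistance R_tot = ΔT/Q_allow = 24/85.1 = 0.282 K/W
R_cork board = R_tot − R_other = 0.1122 K/W
L = R·k·A = 0.1122×0.0506×3.6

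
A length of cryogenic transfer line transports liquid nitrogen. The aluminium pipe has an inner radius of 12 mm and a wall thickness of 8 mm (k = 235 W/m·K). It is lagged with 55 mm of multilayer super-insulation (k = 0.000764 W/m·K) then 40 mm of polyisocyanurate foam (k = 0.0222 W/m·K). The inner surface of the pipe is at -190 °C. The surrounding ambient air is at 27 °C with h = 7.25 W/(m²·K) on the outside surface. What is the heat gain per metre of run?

Treating each annulus and film as a series resistance:
R_aluminium pipe wall = ln(20/12)/(2π×235×1) = 3.46×10^-4 K/W
R_multilayer super-insulation = ln(75/20)/(2π×0.000764×1) = 275.3 K/W
R_polyisocyanurate foam = ln(115/75)/(2π×0.0222×1) = 3.064 K/W
R_outer film = 1/(h_o·2πr_oL) = 1/(7.25×2π×0.115×1) = 0.1909 K/W
R_total = 278.6 K/W
Q = ΔT/R_total = 217/278.6

q′ ≈ 0.779 W/m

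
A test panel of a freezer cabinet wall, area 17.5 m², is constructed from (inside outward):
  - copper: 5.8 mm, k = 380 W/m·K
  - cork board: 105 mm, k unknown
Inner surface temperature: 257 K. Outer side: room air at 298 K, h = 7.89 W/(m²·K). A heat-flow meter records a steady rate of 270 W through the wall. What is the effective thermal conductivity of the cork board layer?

Thermal resistances in series:
R_copper = L/(kA) = 0.0058/(380×17.5) = 8.722×10^-7 K/W
R_outer film = 1/(h_o·A) = 1/(7.89×17.5) = 0.007242 K/W
Sum of known resistances R_other = 0.007243 K/W
Total R = ΔT/Q = 41/270 = 0.1519 K/W
R_cork board = R_total − R_other = 0.1446 K/W
k = L/(R·A) = 0.105/(0.1446×17.5)

k ≈ 0.0415 W/(m·K)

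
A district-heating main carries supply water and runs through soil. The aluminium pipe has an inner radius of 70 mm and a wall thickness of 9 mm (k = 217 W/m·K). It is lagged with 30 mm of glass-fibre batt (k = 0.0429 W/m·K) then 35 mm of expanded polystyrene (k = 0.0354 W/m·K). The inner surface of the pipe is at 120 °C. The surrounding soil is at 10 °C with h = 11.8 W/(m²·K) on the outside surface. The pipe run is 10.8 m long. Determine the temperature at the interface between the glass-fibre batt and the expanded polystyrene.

Cylindrical conduction, so R = ln(r₂/r₁)/(2πkL) per layer, in series:
R_aluminium pipe wall = ln(79/70)/(2π×217×10.8) = 8.214×10^-6 K/W
R_glass-fibre batt = ln(109/79)/(2π×0.0429×10.8) = 0.1106 K/W
R_expanded polystyrene = ln(144/109)/(2π×0.0354×10.8) = 0.1159 K/W
R_outer film = 1/(h_o·2πr_oL) = 1/(11.8×2π×0.144×10.8) = 0.008673 K/W
R_total = 0.2352 K/W
Q = ΔT/R_total = 110/0.2352
Q = 468 W
T_interface = T_inner − Q·ΣR(inner→interface) = 120 − 468×0.1106

T ≈ 68.3 °C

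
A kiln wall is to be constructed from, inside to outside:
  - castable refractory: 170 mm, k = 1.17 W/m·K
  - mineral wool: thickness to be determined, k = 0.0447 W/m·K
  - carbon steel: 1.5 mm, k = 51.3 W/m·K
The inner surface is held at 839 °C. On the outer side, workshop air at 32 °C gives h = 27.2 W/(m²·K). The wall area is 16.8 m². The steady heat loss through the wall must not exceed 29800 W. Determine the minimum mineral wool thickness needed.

L ≈ 12.2 mm

Series thermal resistances:
R_castable refractory = L/(kA) = 0.17/(1.17×16.8) = 0.008649 K/W
R_carbon steel = L/(kA) = 0.0015/(51.3×16.8) = 1.74×10^-6 K/W
R_outer film = 1/(h_o·A) = 1/(27.2×16.8) = 0.002188 K/W
Sum of the known resistances R_other = 0.01084 K/W
Required total resistance R_tot = ΔT/Q_allow = 807/29800 = 0.02708 K/W
R_mineral wool = R_tot − R_other = 0.01624 K/W
L = R·k·A = 0.01624×0.0447×16.8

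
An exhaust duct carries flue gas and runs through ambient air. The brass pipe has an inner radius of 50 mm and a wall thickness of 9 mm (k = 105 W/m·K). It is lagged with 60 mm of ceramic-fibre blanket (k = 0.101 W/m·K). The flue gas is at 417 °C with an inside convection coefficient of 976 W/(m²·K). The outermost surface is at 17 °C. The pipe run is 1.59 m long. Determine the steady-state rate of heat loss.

Per-layer cylindrical resistances, series-summed:
R_inner film = 1/(h_i·2πr₁L) = 1/(976×2π×0.05×1.59) = 0.002051 K/W
R_brass pipe wall = ln(59/50)/(2π×105×1.59) = 1.578×10^-4 K/W
R_ceramic-fibre blanket = ln(119/59)/(2π×0.101×1.59) = 0.6953 K/W
R_total = 0.6975 K/W
Q = ΔT/R_total = 400/0.6975

Q ≈ 573 W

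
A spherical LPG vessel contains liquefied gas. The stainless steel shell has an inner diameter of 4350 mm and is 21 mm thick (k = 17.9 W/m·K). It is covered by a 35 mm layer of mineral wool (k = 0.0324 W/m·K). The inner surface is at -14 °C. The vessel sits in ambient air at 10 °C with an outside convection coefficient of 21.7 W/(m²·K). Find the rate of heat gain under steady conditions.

Q ≈ 1310 W

Spherical conduction: R = (1/r_in − 1/r_out)/(4πk) per layer; series-sum.
R_stainless steel shell = (1/2.175 − 1/2.196)/(4π×17.9) = 1.955×10^-5 K/W
R_mineral wool = (1/2.196 − 1/2.231)/(4π×0.0324) = 0.01755 K/W
R_outer film = 1/(h·4πr_o²) = 1/(21.7×4π×2.231²) = 7.368×10^-4 K/W
R_total = 0.0183 K/W
Q = ΔT/R_total = 24/0.0183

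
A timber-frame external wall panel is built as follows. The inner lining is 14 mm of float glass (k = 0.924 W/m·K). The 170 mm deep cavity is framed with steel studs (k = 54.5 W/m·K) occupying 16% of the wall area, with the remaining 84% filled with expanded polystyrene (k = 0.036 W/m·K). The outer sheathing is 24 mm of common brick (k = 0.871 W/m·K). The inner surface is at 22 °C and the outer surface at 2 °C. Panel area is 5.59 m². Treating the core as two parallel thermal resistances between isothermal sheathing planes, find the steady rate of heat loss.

Sheathing layers in series; stud and cavity paths in parallel between them.
R_inner = 0.014/(0.924×5.59) = 0.00271 K/W
R_stud  = 0.17/(54.5×0.16×5.59) = 0.003488 K/W
R_cav   = 0.17/(0.036×0.84×5.59) = 1.006 K/W
1/R_core = 1/R_stud + 1/R_cav → R_core = 0.003475 K/W
R_outer = 0.024/(0.871×5.59) = 0.004929 K/W
R_total = 0.01112 K/W
Q = ΔT/R_total = 20/0.01112

Q ≈ 1800 W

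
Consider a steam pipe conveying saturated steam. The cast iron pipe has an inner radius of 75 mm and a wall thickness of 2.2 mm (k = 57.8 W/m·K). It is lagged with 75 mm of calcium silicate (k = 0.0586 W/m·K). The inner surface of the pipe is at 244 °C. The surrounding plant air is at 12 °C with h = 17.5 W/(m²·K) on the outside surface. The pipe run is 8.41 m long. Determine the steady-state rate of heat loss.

Radial resistances (cylindrical: R_cond = ln(r_o/r_i)/(2πkL), R_conv = 1/(h·2πrL)):
R_cast iron pipe wall = ln(77.2/75)/(2π×57.8×8.41) = 9.466×10^-6 K/W
R_calcium silicate = ln(152.2/77.2)/(2π×0.0586×8.41) = 0.2192 K/W
R_outer film = 1/(h_o·2πr_oL) = 1/(17.5×2π×0.1522×8.41) = 0.007105 K/W
R_total = 0.2263 K/W
Q = ΔT/R_total = 232/0.2263

Q ≈ 1030 W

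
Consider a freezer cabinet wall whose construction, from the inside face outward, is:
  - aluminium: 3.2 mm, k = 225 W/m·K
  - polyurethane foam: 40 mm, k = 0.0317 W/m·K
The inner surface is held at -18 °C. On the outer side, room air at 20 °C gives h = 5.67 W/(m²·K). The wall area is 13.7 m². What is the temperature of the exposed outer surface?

Series thermal resistances:
R_aluminium = L/(kA) = 0.0032/(225×13.7) = 1.038×10^-6 K/W
R_polyurethane foam = L/(kA) = 0.04/(0.0317×13.7) = 0.0921 K/W
R_outer film = 1/(h_o·A) = 1/(5.67×13.7) = 0.01287 K/W
R_total = 0.105 K/W;  Q = ΔT/R_total = 38/0.105 = 362 W
T_interface = T_inner + Q·ΣR(inner→interface) = -18 + 362×0.09211

T ≈ 15.3 °C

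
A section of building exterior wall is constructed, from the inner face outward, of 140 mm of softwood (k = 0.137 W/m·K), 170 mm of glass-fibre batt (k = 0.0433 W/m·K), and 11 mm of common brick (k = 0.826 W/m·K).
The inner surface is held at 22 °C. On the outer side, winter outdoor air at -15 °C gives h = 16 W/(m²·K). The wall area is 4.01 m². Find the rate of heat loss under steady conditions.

Thermal resistances in series:
R_softwood = L/(kA) = 0.14/(0.137×4.01) = 0.2548 K/W
R_glass-fibre batt = L/(kA) = 0.17/(0.0433×4.01) = 0.9791 K/W
R_common brick = L/(kA) = 0.011/(0.826×4.01) = 0.003321 K/W
R_outer film = 1/(h_o·A) = 1/(16×4.01) = 0.01559 K/W
R_total = 1.253 K/W
Q = ΔT / R_total = 37 / 1.253

Q ≈ 29.5 W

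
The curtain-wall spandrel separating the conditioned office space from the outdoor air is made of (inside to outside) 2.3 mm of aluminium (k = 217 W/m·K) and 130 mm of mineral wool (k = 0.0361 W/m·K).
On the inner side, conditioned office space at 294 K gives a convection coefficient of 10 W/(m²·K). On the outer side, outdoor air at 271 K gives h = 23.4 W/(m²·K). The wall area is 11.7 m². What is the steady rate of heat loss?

Q ≈ 71.9 W

Using the resistance-network approach (series):
R_inner film = 1/(h_i·A) = 1/(10×11.7) = 0.008547 K/W
R_aluminium = L/(kA) = 0.0023/(217×11.7) = 9.059×10^-7 K/W
R_mineral wool = L/(kA) = 0.13/(0.0361×11.7) = 0.3078 K/W
R_outer film = 1/(h_o·A) = 1/(23.4×11.7) = 0.003653 K/W
R_total = 0.32 K/W
Q = ΔT / R_total = 23 / 0.32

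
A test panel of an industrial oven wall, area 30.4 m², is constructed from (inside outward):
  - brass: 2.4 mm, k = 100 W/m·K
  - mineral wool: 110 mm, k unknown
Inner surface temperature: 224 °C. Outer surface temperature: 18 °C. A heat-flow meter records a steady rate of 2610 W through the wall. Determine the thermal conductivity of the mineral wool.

Treating each layer as a thermal resistance in series:
R_brass = L/(kA) = 0.0024/(100×30.4) = 7.895×10^-7 K/W
Sum of known resistances R_other = 7.895×10^-7 K/W
Total R = ΔT/Q = 206/2610 = 0.07893 K/W
R_mineral wool = R_total − R_other = 0.07893 K/W
k = L/(R·A) = 0.11/(0.07893×30.4)

k ≈ 0.0458 W/(m·K)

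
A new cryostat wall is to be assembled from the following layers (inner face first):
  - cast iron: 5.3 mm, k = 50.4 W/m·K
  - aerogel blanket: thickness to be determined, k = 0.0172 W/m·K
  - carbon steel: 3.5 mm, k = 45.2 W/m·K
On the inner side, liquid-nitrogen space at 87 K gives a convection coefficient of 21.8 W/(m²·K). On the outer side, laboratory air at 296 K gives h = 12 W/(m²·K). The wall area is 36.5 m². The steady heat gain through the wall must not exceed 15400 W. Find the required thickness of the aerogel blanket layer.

Thermal resistances in series:
R_inner film = 1/(h_i·A) = 1/(21.8×36.5) = 0.001257 K/W
R_cast iron = L/(kA) = 0.0053/(50.4×36.5) = 2.881×10^-6 K/W
R_carbon steel = L/(kA) = 0.0035/(45.2×36.5) = 2.121×10^-6 K/W
R_outer film = 1/(h_o·A) = 1/(12×36.5) = 0.002283 K/W
Sum of the known resistances R_other = 0.003545 K/W
Required total resistance R_tot = ΔT/Q_allow = 209/15400 = 0.01357 K/W
R_aerogel blanket = R_tot − R_other = 0.01003 K/W
L = R·k·A = 0.01003×0.0172×36.5

L ≈ 6.29 mm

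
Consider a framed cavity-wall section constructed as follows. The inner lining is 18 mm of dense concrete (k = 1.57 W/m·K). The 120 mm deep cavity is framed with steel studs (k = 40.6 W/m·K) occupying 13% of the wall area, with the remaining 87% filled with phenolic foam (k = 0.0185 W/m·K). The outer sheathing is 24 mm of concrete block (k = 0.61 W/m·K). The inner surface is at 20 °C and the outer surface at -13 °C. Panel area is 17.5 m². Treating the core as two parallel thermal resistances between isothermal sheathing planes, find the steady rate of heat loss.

Sheathing layers in series; stud and cavity paths in parallel between them.
R_inner = 0.018/(1.57×17.5) = 6.551×10^-4 K/W
R_stud  = 0.12/(40.6×0.13×17.5) = 0.001299 K/W
R_cav   = 0.12/(0.0185×0.87×17.5) = 0.426 K/W
1/R_core = 1/R_stud + 1/R_cav → R_core = 0.001295 K/W
R_outer = 0.024/(0.61×17.5) = 0.002248 K/W
R_total = 0.004199 K/W
Q = ΔT/R_total = 33/0.004199

Q ≈ 7860 W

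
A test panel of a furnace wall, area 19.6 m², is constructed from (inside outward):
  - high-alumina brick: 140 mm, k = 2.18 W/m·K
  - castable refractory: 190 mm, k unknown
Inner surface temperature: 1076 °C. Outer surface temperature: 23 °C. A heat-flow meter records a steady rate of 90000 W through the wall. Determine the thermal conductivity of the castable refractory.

k ≈ 1.15 W/(m·K)

Treating each layer as a thermal resistance in series:
R_high-alumina brick = L/(kA) = 0.14/(2.18×19.6) = 0.003277 K/W
Sum of known resistances R_other = 0.003277 K/W
Total R = ΔT/Q = 1053/90000 = 0.0117 K/W
R_castable refractory = R_total − R_other = 0.008423 K/W
k = L/(R·A) = 0.19/(0.008423×19.6)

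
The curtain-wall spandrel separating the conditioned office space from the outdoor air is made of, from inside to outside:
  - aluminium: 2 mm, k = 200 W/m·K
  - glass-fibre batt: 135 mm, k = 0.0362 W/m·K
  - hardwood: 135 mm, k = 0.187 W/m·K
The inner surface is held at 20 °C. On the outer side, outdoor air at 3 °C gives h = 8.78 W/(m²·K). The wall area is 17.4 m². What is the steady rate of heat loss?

Model the wall as resistances in series:
R_aluminium = L/(kA) = 0.002/(200×17.4) = 5.747×10^-7 K/W
R_glass-fibre batt = L/(kA) = 0.135/(0.0362×17.4) = 0.2143 K/W
R_hardwood = L/(kA) = 0.135/(0.187×17.4) = 0.04149 K/W
R_outer film = 1/(h_o·A) = 1/(8.78×17.4) = 0.006546 K/W
R_total = 0.2624 K/W
Q = ΔT / R_total = 17 / 0.2624

Q ≈ 64.8 W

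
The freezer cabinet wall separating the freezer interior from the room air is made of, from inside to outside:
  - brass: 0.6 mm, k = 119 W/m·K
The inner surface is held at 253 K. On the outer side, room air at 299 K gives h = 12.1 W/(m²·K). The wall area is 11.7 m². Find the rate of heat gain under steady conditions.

Model the wall as resistances in series:
R_brass = L/(kA) = 0.0006/(119×11.7) = 4.309×10^-7 K/W
R_outer film = 1/(h_o·A) = 1/(12.1×11.7) = 0.007064 K/W
R_total = 0.007064 K/W
Q = ΔT / R_total = 46 / 0.007064

Q ≈ 6510 W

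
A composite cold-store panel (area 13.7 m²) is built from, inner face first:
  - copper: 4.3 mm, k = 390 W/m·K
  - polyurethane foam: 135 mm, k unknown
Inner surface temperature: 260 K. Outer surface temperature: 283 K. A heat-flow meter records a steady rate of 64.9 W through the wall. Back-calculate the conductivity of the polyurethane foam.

k ≈ 0.0278 W/(m·K)

Treating each layer as a thermal resistance in series:
R_copper = L/(kA) = 0.0043/(390×13.7) = 8.048×10^-7 K/W
Sum of known resistances R_other = 8.048×10^-7 K/W
Total R = ΔT/Q = 23/64.9 = 0.3544 K/W
R_polyurethane foam = R_total − R_other = 0.3544 K/W
k = L/(R·A) = 0.135/(0.3544×13.7)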